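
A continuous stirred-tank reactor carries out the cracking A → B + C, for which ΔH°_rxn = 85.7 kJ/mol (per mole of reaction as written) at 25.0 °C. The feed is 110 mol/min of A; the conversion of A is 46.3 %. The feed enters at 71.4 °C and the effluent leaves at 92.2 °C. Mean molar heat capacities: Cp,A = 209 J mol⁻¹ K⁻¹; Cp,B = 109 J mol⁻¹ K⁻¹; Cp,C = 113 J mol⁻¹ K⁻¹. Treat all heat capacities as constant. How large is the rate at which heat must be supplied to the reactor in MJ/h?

Q_in = 293 MJ/h

Extent of reaction ξ = 0.463 × 110 = 50.93 mol/min
Reaction term: ξ·ΔH°_rxn = 50.93 × 85.7 = 4364.7 kJ/min
Sensible, feed 71.4→25 °C: -1066.7 kJ/min
Outlet flows (mol/min): A 59.07, B 50.93, C 50.93
Sensible, products 25→92.2 °C: 1589.4 kJ/min
Q = ΔH = 4887.4 kJ/min = 81.456 kW
Heat supplied = 293.24 MJ/h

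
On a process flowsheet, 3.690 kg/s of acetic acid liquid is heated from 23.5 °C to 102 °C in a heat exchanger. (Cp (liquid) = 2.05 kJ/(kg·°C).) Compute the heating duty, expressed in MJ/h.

Q = ṁ·Cp·ΔT = 3.690 × 2.05 × (102 − 23.5) = 593.81 kJ/s
Heating duty = 2137.7 MJ/h

Q = 2140 MJ/h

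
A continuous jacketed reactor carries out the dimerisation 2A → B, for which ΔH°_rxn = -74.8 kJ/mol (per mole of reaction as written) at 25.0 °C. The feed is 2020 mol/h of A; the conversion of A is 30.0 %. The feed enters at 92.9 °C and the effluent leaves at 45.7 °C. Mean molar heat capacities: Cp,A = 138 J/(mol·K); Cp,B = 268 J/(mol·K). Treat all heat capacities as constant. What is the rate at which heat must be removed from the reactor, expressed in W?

Extent of reaction ξ = 0.300 × 2020 / 2 = 303 mol/h
Reaction term: ξ·ΔH°_rxn = 303 × -74.8 = -22664 kJ/h
Sensible, feed 92.9→25 °C: -18928 kJ/h
Outlet flows (mol/h): A 1414, B 303
Sensible, products 25→45.7 °C: 5720.2 kJ/h
Q = ΔH = -35872 kJ/h = -9.9645 kW
Heat removed = 9964.5 W

Q_out = 9960 W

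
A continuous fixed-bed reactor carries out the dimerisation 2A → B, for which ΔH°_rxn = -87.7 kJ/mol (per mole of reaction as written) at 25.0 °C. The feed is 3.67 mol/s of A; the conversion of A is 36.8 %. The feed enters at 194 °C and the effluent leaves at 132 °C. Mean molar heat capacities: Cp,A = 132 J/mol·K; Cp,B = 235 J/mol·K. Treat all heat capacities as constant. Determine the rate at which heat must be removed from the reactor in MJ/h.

Q_out = 329 MJ/h

Extent of reaction ξ = 0.368 × 3.67 / 2 = 0.67528 mol/s
Reaction term: ξ·ΔH°_rxn = 0.67528 × -87.7 = -59.222 kJ/s
Sensible, feed 194→25 °C: -81.87 kJ/s
Outlet flows (mol/s): A 2.3194, B 0.67528
Sensible, products 25→132 °C: 49.74 kJ/s
Q = ΔH = -91.353 kJ/s = -91.353 kW
Heat removed = 328.87 MJ/h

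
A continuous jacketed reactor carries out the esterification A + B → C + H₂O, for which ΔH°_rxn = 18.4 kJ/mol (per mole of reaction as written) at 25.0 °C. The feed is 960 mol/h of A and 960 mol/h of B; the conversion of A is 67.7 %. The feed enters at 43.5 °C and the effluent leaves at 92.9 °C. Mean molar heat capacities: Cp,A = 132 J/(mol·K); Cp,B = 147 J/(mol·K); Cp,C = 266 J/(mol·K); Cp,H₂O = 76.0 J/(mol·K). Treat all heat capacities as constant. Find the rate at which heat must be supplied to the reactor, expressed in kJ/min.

Q_in = 466 kJ/min

Extent of reaction ξ = 0.677 × 960 = 649.92 mol/h
Reaction term: ξ·ΔH°_rxn = 649.92 × 18.4 = 11959 kJ/h
Sensible, feed 43.5→25 °C: -4955 kJ/h
Outlet flows (mol/h): A 310.08, B 310.08, C 649.92, H₂O 649.92
Sensible, products 25→92.9 °C: 20966 kJ/h
Q = ΔH = 27970 kJ/h = 7.7694 kW
Heat supplied = 466.17 kJ/min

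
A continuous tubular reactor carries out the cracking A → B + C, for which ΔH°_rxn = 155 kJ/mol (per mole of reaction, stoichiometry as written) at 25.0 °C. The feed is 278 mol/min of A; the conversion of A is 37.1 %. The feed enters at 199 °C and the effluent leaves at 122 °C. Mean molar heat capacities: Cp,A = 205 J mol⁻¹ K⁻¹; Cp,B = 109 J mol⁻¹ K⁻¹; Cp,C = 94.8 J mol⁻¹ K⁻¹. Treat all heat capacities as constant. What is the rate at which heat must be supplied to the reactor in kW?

Extent of reaction ξ = 0.371 × 278 = 103.14 mol/min
Reaction term: ξ·ΔH°_rxn = 103.14 × 155 = 15986 kJ/min
Sensible, feed 199→25 °C: -9916.3 kJ/min
Outlet flows (mol/min): A 174.86, B 103.14, C 103.14
Sensible, products 25→122 °C: 5516 kJ/min
Q = ΔH = 11586 kJ/min = 193.1 kW
Heat supplied = 193.1 kW

Q_in = 193 kW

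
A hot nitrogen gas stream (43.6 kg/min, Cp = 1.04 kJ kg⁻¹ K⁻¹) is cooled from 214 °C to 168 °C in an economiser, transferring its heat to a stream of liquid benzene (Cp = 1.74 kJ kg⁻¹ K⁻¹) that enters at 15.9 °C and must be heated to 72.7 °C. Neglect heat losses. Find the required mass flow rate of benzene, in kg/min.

Heat released by hot stream: Q = 43.6 × 1.04 × (214 − 168) = 2085.8 kJ/min
Energy balance on cold side (adiabatic exchanger): Q = ṁ_c·Cp_c·(T_c,out − T_c,in)
ṁ_c = 2085.8 / [1.74 × (72.7 − 15.9)] = 21.105 kg/min

ṁ_c = 21.1 kg/min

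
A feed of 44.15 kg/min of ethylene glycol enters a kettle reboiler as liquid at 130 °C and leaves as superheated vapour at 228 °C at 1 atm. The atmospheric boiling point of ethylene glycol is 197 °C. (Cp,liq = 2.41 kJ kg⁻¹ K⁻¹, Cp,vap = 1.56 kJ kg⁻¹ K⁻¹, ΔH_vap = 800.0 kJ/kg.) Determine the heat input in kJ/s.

Q = 743 kJ/s

liquid 130→197 °C: 161.47 kJ/kg
vaporisation at 197 °C: 800 kJ/kg
vapour 197→228 °C: 48.36 kJ/kg
Δh = 161.47 + 800 + 48.36 = 1009.8 kJ/kg
Q = ṁ·Δh = 44.15 kg/min × 1009.8 kJ/kg = 44584 kJ/min
|Q| = 743.07 kW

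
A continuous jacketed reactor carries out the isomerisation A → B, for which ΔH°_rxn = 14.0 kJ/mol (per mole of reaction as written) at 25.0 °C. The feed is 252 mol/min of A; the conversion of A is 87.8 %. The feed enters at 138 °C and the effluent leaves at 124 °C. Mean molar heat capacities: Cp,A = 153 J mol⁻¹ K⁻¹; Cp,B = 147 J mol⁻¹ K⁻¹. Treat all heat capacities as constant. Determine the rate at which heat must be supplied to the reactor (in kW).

Extent of reaction ξ = 0.878 × 252 = 221.26 mol/min
Reaction term: ξ·ΔH°_rxn = 221.26 × 14.0 = 3097.6 kJ/min
Sensible, feed 138→25 °C: -4356.8 kJ/min
Outlet flows (mol/min): A 30.744, B 221.26
Sensible, products 25→124 °C: 3685.6 kJ/min
Q = ΔH = 2426.4 kJ/min = 40.44 kW
Heat supplied = 40.44 kW

Q_in = 40.4 kW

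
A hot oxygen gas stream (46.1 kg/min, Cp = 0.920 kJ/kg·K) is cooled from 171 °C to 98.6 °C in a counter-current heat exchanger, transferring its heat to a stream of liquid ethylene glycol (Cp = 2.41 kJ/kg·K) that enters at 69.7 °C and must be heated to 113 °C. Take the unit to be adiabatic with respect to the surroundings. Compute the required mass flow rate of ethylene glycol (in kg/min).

ṁ_c = 29.4 kg/min

Heat released by hot stream: Q = 46.1 × 0.920 × (171 − 98.6) = 3070.6 kJ/min
Energy balance on cold side (adiabatic exchanger): Q = ṁ_c·Cp_c·(T_c,out − T_c,in)
ṁ_c = 3070.6 / [2.41 × (113 − 69.7)] = 29.425 kg/min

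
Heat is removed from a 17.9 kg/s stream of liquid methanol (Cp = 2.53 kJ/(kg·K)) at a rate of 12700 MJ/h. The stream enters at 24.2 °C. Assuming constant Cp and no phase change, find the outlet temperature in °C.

Q = 12700 MJ/h = 3527.8 kJ/s
ΔT = Q/(ṁ·Cp) = 3527.8/(17.9×2.53) = 77.898 K
T_out = 24.2 − 77.898 = -53.698 °C

T_out = -53.7 °C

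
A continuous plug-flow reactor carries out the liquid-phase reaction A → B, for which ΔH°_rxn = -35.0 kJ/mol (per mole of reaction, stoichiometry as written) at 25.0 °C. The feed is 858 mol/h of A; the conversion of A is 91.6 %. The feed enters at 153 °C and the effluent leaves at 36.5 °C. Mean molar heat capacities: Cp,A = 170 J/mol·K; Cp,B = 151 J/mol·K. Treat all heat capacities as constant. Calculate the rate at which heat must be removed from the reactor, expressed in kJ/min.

Q_out = 745 kJ/min

Extent of reaction ξ = 0.916 × 858 = 785.93 mol/h
Reaction term: ξ·ΔH°_rxn = 785.93 × -35.0 = -27507 kJ/h
Sensible, feed 153→25 °C: -18670 kJ/h
Outlet flows (mol/h): A 72.072, B 785.93
Sensible, products 25→36.5 °C: 1505.7 kJ/h
Q = ΔH = -44672 kJ/h = -12.409 kW
Heat removed = 744.53 kJ/min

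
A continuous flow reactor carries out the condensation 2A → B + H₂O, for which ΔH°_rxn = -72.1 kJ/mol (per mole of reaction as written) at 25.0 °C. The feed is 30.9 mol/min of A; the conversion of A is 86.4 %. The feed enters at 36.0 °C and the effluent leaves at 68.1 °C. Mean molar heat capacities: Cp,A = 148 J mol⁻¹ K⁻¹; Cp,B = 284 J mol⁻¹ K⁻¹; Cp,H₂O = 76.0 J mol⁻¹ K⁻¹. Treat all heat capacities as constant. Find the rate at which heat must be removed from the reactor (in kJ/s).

Q_out = 13.0 kJ/s

Extent of reaction ξ = 0.864 × 30.9 / 2 = 13.349 mol/min
Reaction term: ξ·ΔH°_rxn = 13.349 × -72.1 = -962.45 kJ/min
Sensible, feed 36.0→25 °C: -50.305 kJ/min
Outlet flows (mol/min): A 4.2024, B 13.349, H₂O 13.349
Sensible, products 25→68.1 °C: 233.93 kJ/min
Q = ΔH = -778.83 kJ/min = -12.98 kW
Heat removed = 12.98 kJ/s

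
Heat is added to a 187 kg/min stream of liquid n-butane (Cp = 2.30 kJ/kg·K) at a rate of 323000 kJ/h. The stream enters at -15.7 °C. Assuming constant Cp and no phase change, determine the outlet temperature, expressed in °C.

Q = 323000 kJ/h = 5383.3 kJ/min
ΔT = Q/(ṁ·Cp) = 5383.3/(187×2.30) = 12.516 K
T_out = -15.7 + 12.516 = -3.1835 °C

T_out = -3.18 °C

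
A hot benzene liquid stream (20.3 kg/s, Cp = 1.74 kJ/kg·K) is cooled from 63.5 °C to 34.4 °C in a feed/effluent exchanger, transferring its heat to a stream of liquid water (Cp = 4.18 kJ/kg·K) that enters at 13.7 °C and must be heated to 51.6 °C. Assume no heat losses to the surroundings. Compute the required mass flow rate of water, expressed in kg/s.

ṁ_c = 6.49 kg/s

Heat released by hot stream: Q = 20.3 × 1.74 × (63.5 − 34.4) = 1027.9 kJ/s
Energy balance on cold side (adiabatic exchanger): Q = ṁ_c·Cp_c·(T_c,out − T_c,in)
ṁ_c = 1027.9 / [4.18 × (51.6 − 13.7)] = 6.4882 kg/s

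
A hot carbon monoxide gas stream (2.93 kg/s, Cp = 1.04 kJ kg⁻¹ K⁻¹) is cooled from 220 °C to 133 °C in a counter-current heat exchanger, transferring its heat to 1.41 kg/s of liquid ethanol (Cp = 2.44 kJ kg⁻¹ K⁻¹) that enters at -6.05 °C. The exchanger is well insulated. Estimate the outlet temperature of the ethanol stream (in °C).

T_c,out = 71.0 °C

Heat released by hot stream: Q = 2.93 × 1.04 × (220 − 133) = 265.11 kJ/s
Energy balance on cold side (adiabatic exchanger): Q = ṁ_c·Cp_c·(T_c,out − T_c,in)
T_c,out = -6.05 + 265.11/(1.41 × 2.44) = 71.007 °C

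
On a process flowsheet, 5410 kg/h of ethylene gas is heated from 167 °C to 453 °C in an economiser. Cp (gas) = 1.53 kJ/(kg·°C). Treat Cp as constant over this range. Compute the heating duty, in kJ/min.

Q = 39500 kJ/min

Q = ṁ·Cp·ΔT = 5410 × 1.53 × (453 − 167) = 2.3673e+06 kJ/h
Converting: 2.3673e+06 / 3600 s = 657.59 kW
Heating duty = 39455 kJ/min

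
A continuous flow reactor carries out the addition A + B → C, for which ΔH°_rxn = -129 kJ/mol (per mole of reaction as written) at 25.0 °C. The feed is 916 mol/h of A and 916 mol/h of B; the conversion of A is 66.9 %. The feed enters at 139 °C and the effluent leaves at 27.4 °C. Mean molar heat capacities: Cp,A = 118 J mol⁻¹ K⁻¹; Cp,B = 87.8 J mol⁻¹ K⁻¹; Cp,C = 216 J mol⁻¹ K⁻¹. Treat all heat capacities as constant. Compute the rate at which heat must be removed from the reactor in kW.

Extent of reaction ξ = 0.669 × 916 = 612.8 mol/h
Reaction term: ξ·ΔH°_rxn = 612.8 × -129 = -79052 kJ/h
Sensible, feed 139→25 °C: -21490 kJ/h
Outlet flows (mol/h): A 303.2, B 303.2, C 612.8
Sensible, products 25→27.4 °C: 467.43 kJ/h
Q = ΔH = -100070 kJ/h = -27.799 kW
Heat removed = 27.799 kW

Q_out = 27.8 kW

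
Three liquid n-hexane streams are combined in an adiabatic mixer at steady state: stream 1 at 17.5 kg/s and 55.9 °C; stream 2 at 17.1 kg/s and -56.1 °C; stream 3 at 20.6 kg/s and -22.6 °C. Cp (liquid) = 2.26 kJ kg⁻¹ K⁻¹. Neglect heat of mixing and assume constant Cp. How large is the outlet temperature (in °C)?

T_out = -8.09 °C

Energy balance with Q = 0: Σ ṁᵢCp,ᵢ(T_out − Tᵢ) = 0
Σ ṁᵢCp,ᵢTᵢ = 17.5×2.26×55.9 + 17.1×2.26×-56.1 + 20.6×2.26×-22.6 = -1009.4
Σ ṁᵢCp,ᵢ = 17.5×2.26 + 17.1×2.26 + 20.6×2.26 = 124.75
T_out = -1009.4 / 124.75 = -8.0909 °C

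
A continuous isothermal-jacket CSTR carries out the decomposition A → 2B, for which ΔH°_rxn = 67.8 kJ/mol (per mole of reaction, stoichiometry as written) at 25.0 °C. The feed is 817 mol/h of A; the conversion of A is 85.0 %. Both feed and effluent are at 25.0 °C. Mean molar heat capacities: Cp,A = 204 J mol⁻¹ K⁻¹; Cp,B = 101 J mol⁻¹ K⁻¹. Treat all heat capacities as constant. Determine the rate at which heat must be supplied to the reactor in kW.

Extent of reaction ξ = 0.850 × 817 = 694.45 mol/h
Reaction term: ξ·ΔH°_rxn = 694.45 × 67.8 = 47084 kJ/h
Q = ΔH = 47084 kJ/h = 13.079 kW
Heat supplied = 13.079 kW

Q_in = 13.1 kW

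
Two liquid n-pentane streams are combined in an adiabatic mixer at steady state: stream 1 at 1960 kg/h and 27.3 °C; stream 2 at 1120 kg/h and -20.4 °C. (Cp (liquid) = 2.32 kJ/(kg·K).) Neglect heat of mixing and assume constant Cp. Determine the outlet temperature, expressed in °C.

T_out = 9.95 °C

Adiabatic, steady state ⇒ Σ ṁᵢCp,ᵢ(T_out − Tᵢ) = 0
T_out = Σ ṁᵢCp,ᵢTᵢ / Σ ṁᵢCp,ᵢ
      = 71131 / 7145.6 = 9.9545 °C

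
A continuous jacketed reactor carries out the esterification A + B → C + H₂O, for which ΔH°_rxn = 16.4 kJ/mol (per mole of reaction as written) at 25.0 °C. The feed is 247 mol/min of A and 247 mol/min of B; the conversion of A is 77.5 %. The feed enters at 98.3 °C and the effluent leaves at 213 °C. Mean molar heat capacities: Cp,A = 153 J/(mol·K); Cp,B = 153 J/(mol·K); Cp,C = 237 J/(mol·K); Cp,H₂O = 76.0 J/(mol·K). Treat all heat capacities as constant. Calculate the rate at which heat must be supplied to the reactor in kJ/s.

Q_in = 201 kJ/s

Extent of reaction ξ = 0.775 × 247 = 191.43 mol/min
Reaction term: ξ·ΔH°_rxn = 191.43 × 16.4 = 3139.4 kJ/min
Sensible, feed 98.3→25 °C: -5540.2 kJ/min
Outlet flows (mol/min): A 55.575, B 55.575, C 191.43, H₂O 191.43
Sensible, products 25→213 °C: 14461 kJ/min
Q = ΔH = 12061 kJ/min = 201.01 kW
Heat supplied = 201.01 kJ/s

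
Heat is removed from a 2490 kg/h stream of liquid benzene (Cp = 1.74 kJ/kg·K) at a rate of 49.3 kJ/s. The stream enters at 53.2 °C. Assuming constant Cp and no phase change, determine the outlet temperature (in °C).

Q = 49.3 kJ/s = 177480 kJ/h
ΔT = Q/(ṁ·Cp) = 177480/(2490×1.74) = 40.964 K
T_out = 53.2 − 40.964 = 12.236 °C

T_out = 12.2 °C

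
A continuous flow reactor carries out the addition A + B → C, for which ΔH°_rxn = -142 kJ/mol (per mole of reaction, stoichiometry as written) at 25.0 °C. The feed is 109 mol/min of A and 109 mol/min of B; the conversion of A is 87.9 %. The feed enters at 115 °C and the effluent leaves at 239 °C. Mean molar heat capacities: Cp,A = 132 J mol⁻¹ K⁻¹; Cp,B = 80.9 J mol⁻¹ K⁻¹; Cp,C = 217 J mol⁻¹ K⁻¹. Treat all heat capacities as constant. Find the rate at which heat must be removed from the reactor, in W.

Extent of reaction ξ = 0.879 × 109 = 95.811 mol/min
Reaction term: ξ·ΔH°_rxn = 95.811 × -142 = -13605 kJ/min
Sensible, feed 115→25 °C: -2088.5 kJ/min
Outlet flows (mol/min): A 13.189, B 13.189, C 95.811
Sensible, products 25→239 °C: 5050.2 kJ/min
Q = ΔH = -10644 kJ/min = -177.39 kW
Heat removed = 177390 W

Q_out = 177000 W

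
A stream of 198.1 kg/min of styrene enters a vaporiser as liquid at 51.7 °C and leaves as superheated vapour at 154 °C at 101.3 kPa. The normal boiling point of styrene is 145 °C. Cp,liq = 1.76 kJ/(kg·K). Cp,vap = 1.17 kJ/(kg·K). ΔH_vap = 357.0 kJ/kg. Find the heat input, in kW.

Q = 1760 kW

liquid 51.7→145 °C: 164.21 kJ/kg
vaporisation at 145 °C: 357 kJ/kg
vapour 145→154 °C: 10.53 kJ/kg
Δh = 164.21 + 357 + 10.53 = 531.74 kJ/kg
Q = ṁ·Δh = 198.1 kg/min × 531.74 kJ/kg = 105340 kJ/min
|Q| = 1755.6 kW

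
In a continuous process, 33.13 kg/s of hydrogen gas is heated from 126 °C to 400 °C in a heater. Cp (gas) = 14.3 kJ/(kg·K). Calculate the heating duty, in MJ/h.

Q = 467000 MJ/h

Q = ṁ·Cp·ΔT = 33.13 × 14.3 × (400 − 126) = 129810 kJ/s
Heating duty = 467320 MJ/h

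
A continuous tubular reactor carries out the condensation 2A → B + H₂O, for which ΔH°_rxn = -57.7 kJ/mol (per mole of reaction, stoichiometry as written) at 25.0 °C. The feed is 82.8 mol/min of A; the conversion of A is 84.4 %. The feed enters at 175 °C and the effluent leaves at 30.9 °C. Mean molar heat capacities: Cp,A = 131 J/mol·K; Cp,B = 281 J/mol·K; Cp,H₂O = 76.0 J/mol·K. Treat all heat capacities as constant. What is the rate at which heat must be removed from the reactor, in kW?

Q_out = 59.3 kW

Extent of reaction ξ = 0.844 × 82.8 / 2 = 34.942 mol/min
Reaction term: ξ·ΔH°_rxn = 34.942 × -57.7 = -2016.1 kJ/min
Sensible, feed 175→25 °C: -1627 kJ/min
Outlet flows (mol/min): A 12.917, B 34.942, H₂O 34.942
Sensible, products 25→30.9 °C: 83.581 kJ/min
Q = ΔH = -3559.6 kJ/min = -59.326 kW
Heat removed = 59.326 kW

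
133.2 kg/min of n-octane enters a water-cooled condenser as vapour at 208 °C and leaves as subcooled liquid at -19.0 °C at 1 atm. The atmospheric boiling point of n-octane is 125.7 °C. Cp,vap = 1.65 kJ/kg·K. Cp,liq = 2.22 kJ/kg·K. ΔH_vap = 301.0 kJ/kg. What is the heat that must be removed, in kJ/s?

vapour 208→125.7 °C: -135.79 kJ/kg
condensation at 125.7 °C: -301 kJ/kg
liquid 125.7→-19.0 °C: -321.23 kJ/kg
Δh = -135.79 + -301 + -321.23 = -758.03 kJ/kg
Q = ṁ·Δh = 133.2 kg/min × -758.03 kJ/kg = -100970 kJ/min
|Q| = 1682.8 kW

Q_c = 1680 kJ/s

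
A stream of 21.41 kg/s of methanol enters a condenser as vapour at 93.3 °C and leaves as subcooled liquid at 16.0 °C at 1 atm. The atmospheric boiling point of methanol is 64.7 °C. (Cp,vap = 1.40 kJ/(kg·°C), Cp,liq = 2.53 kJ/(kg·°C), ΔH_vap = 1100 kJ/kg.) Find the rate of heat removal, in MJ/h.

Q_c = 97400 MJ/h

vapour 93.3→64.7 °C: -40.04 kJ/kg
condensation at 64.7 °C: -1100 kJ/kg
liquid 64.7→16.0 °C: -123.21 kJ/kg
Δh = -40.04 + -1100 + -123.21 = -1263.3 kJ/kg
Q = ṁ·Δh = 21.41 kg/s × -1263.3 kJ/kg = -27046 kJ/s
|Q| = 27046 kW = 97366 MJ/h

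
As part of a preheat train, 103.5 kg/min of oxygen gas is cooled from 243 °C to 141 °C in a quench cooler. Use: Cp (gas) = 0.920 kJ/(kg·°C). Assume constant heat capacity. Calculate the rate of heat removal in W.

Q = ṁ·Cp·ΔT = 103.5 × 0.920 × (141 − 243) = -9712.4 kJ/min
Converting: 9712.4 / 60 s = 161.87 kW
Cooling duty = 161870 W

Q_c = 162000 W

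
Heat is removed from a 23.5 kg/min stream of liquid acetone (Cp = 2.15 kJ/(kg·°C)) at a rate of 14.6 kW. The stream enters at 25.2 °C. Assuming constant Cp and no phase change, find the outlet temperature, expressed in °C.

Q = 14.6 kW = 876 kJ/min
ΔT = Q/(ṁ·Cp) = 876/(23.5×2.15) = 17.338 K
T_out = 25.2 − 17.338 = 7.862 °C

T_out = 7.86 °C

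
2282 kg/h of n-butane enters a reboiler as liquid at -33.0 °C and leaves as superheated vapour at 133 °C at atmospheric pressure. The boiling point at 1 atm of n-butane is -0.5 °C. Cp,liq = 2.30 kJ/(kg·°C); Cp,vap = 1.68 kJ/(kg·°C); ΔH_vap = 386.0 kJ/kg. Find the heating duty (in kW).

Q = 434 kW

liquid -33.0→-0.5 °C: 74.75 kJ/kg
vaporisation at -0.5 °C: 386 kJ/kg
vapour -0.5→133 °C: 224.28 kJ/kg
Δh = 74.75 + 386 + 224.28 = 685.03 kJ/kg
Q = ṁ·Δh = 2282 kg/h × 685.03 kJ/kg = 1.5632e+06 kJ/h
|Q| = 434.23 kW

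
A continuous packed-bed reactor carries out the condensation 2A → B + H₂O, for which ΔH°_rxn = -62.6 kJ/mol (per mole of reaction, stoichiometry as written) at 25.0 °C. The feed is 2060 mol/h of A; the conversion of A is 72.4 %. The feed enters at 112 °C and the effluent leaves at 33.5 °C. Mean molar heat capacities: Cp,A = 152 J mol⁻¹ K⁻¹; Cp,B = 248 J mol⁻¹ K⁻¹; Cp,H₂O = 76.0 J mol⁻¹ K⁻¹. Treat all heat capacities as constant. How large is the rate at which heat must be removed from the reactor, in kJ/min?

Extent of reaction ξ = 0.724 × 2060 / 2 = 745.72 mol/h
Reaction term: ξ·ΔH°_rxn = 745.72 × -62.6 = -46682 kJ/h
Sensible, feed 112→25 °C: -27241 kJ/h
Outlet flows (mol/h): A 568.56, B 745.72, H₂O 745.72
Sensible, products 25→33.5 °C: 2788.3 kJ/h
Q = ΔH = -71135 kJ/h = -19.76 kW
Heat removed = 1185.6 kJ/min

Q_out = 1190 kJ/min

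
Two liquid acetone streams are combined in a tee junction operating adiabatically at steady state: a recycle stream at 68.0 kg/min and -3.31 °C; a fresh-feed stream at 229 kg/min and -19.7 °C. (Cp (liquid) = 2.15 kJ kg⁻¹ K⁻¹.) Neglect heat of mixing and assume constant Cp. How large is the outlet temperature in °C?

T_out = -15.9 °C

Adiabatic, steady state ⇒ Σ ṁᵢCp,ᵢ(T_out − Tᵢ) = 0
T_out = Σ ṁᵢCp,ᵢTᵢ / Σ ṁᵢCp,ᵢ
      = -10183 / 638.55 = -15.947 °C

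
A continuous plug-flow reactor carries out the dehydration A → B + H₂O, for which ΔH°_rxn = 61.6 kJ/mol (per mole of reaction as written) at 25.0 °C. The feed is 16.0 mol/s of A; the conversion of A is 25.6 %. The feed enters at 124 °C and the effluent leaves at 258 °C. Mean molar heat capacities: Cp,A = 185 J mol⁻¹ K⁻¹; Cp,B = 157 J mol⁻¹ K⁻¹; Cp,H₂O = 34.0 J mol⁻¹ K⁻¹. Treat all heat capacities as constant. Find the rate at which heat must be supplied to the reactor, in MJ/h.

Q_in = 2360 MJ/h

Extent of reaction ξ = 0.256 × 16.0 = 4.096 mol/s
Reaction term: ξ·ΔH°_rxn = 4.096 × 61.6 = 252.31 kJ/s
Sensible, feed 124→25 °C: -293.04 kJ/s
Outlet flows (mol/s): A 11.904, B 4.096, H₂O 4.096
Sensible, products 25→258 °C: 695.41 kJ/s
Q = ΔH = 654.68 kJ/s = 654.68 kW
Heat supplied = 2356.8 MJ/h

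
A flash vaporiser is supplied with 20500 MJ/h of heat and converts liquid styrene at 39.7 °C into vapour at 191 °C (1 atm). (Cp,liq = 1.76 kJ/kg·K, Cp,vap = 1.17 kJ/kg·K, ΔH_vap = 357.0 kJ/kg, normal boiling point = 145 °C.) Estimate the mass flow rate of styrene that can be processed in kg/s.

ṁ = 9.55 kg/s

Δh = 1.76×(145−39.7) + 357.0 + 1.17×(191−145) = 596.15 kJ/kg
Q = 20500 MJ/h = 5694.4 kJ/s = 5694.4 kJ/s
ṁ = Q/Δh = 5694.4 / 596.15 = 9.5521 kg/s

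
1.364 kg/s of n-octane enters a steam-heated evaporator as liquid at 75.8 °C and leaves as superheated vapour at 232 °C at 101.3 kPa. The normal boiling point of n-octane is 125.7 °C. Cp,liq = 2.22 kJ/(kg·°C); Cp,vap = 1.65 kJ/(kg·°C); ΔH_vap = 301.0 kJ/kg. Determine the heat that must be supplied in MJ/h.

Q = 2880 MJ/h

liquid 75.8→125.7 °C: 110.78 kJ/kg
vaporisation at 125.7 °C: 301 kJ/kg
vapour 125.7→232 °C: 175.39 kJ/kg
Δh = 110.78 + 301 + 175.39 = 587.17 kJ/kg
Q = ṁ·Δh = 1.364 kg/s × 587.17 kJ/kg = 800.9 kJ/s
|Q| = 800.9 kW = 2883.3 MJ/h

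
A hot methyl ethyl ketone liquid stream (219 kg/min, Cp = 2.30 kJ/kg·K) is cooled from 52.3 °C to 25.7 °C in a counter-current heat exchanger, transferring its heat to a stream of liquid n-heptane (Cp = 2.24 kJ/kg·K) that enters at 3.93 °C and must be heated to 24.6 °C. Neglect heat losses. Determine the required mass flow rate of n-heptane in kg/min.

ṁ_c = 289 kg/min

Heat released by hot stream: Q = 219 × 2.30 × (52.3 − 25.7) = 13398 kJ/min
Energy balance on cold side (adiabatic exchanger): Q = ṁ_c·Cp_c·(T_c,out − T_c,in)
ṁ_c = 13398 / [2.24 × (24.6 − 3.93)] = 289.38 kg/min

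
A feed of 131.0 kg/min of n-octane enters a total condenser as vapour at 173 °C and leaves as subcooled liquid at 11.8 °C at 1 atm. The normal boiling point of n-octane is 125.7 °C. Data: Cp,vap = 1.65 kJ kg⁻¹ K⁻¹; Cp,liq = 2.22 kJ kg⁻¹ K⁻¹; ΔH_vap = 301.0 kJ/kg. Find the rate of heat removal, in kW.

vapour 173→125.7 °C: -78.045 kJ/kg
condensation at 125.7 °C: -301 kJ/kg
liquid 125.7→11.8 °C: -252.86 kJ/kg
Δh = -78.045 + -301 + -252.86 = -631.9 kJ/kg
Q = ṁ·Δh = 131.0 kg/min × -631.9 kJ/kg = -82779 kJ/min
|Q| = 1379.7 kW

Q_c = 1380 kW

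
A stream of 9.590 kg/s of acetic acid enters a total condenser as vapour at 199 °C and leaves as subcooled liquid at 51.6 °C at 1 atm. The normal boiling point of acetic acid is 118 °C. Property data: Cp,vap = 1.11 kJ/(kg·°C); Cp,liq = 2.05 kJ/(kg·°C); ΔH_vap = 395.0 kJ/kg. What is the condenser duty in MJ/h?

Q_c = 21400 MJ/h

vapour 199→118 °C: -89.91 kJ/kg
condensation at 118 °C: -395 kJ/kg
liquid 118→51.6 °C: -136.12 kJ/kg
Δh = -89.91 + -395 + -136.12 = -621.03 kJ/kg
Q = ṁ·Δh = 9.590 kg/s × -621.03 kJ/kg = -5955.7 kJ/s
|Q| = 5955.7 kW = 21440 MJ/h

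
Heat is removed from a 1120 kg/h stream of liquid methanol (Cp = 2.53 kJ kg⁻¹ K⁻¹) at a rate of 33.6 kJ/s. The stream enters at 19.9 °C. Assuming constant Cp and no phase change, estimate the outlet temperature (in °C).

Q = 33.6 kJ/s = 120960 kJ/h
ΔT = Q/(ṁ·Cp) = 120960/(1120×2.53) = 42.688 K
T_out = 19.9 − 42.688 = -22.788 °C

T_out = -22.8 °C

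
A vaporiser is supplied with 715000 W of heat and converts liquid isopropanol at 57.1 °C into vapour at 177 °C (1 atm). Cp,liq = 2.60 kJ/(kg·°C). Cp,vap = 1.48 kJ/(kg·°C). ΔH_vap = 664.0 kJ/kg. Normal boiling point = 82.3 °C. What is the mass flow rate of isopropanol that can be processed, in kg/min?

ṁ = 49.3 kg/min

Δh = 2.60×(82.3−57.1) + 664.0 + 1.48×(177−82.3) = 869.68 kJ/kg
Q = 715000 W = 715 kJ/s = 42900 kJ/min
ṁ = Q/Δh = 42900 / 869.68 = 49.329 kg/min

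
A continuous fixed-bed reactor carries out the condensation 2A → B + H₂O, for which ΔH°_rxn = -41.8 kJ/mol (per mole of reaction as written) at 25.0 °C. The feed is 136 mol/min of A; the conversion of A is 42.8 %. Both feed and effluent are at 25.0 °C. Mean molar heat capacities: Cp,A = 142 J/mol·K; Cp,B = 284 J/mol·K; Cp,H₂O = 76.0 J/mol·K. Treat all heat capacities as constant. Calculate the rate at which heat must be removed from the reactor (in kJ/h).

Q_out = 73000 kJ/h

Extent of reaction ξ = 0.428 × 136 / 2 = 29.104 mol/min
Reaction term: ξ·ΔH°_rxn = 29.104 × -41.8 = -1216.5 kJ/min
Q = ΔH = -1216.5 kJ/min = -20.276 kW
Heat removed = 72993 kJ/h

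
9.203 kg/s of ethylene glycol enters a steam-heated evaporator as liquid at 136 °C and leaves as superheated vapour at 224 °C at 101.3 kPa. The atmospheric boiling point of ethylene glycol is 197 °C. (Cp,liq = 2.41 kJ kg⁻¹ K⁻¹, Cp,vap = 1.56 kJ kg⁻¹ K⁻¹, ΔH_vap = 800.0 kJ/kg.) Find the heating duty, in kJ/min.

liquid 136→197 °C: 147.01 kJ/kg
vaporisation at 197 °C: 800 kJ/kg
vapour 197→224 °C: 42.12 kJ/kg
Δh = 147.01 + 800 + 42.12 = 989.13 kJ/kg
Q = ṁ·Δh = 9.203 kg/s × 989.13 kJ/kg = 9103 kJ/s
|Q| = 9103 kW = 546180 kJ/min

Q = 546000 kJ/min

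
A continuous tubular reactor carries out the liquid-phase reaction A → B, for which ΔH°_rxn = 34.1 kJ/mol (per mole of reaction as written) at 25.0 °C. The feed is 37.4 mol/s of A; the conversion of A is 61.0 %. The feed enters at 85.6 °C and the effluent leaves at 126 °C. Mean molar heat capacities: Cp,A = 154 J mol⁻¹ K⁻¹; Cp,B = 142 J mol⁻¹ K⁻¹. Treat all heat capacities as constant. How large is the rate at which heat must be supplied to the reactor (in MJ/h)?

Extent of reaction ξ = 0.610 × 37.4 = 22.814 mol/s
Reaction term: ξ·ΔH°_rxn = 22.814 × 34.1 = 777.96 kJ/s
Sensible, feed 85.6→25 °C: -349.03 kJ/s
Outlet flows (mol/s): A 14.586, B 22.814
Sensible, products 25→126 °C: 554.07 kJ/s
Q = ΔH = 982.99 kJ/s = 982.99 kW
Heat supplied = 3538.8 MJ/h

Q_in = 3540 MJ/h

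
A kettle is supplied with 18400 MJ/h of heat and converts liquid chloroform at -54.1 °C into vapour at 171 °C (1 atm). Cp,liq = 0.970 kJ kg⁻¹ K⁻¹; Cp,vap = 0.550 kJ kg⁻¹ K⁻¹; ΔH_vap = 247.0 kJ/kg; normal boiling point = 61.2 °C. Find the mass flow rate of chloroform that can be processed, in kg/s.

Δh = 0.970×(61.2−-54.1) + 247.0 + 0.550×(171−61.2) = 419.23 kJ/kg
Q = 18400 MJ/h = 5111.1 kJ/s = 5111.1 kJ/s
ṁ = Q/Δh = 5111.1 / 419.23 = 12.192 kg/s

ṁ = 12.2 kg/s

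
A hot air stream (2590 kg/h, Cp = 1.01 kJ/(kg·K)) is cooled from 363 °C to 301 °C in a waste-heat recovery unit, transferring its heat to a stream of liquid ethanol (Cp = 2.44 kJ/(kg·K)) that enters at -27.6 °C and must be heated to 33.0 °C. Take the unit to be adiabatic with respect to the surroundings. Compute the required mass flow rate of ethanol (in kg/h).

Heat released by hot stream: Q = 2590 × 1.01 × (363 − 301) = 162190 kJ/h
Energy balance on cold side (adiabatic exchanger): Q = ṁ_c·Cp_c·(T_c,out − T_c,in)
ṁ_c = 162190 / [2.44 × (33.0 − -27.6)] = 1096.9 kg/h

ṁ_c = 1100 kg/h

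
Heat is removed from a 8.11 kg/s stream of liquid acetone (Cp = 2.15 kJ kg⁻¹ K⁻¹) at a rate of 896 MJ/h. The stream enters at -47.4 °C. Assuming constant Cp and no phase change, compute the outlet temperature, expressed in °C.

Q = 896 MJ/h = 248.89 kJ/s
ΔT = Q/(ṁ·Cp) = 248.89/(8.11×2.15) = 14.274 K
T_out = -47.4 − 14.274 = -61.674 °C

T_out = -61.7 °C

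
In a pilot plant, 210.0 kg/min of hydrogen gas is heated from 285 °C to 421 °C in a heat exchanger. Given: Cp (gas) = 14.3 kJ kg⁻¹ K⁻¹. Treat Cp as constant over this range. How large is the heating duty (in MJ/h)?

Q = ṁ·Cp·ΔT = 210.0 × 14.3 × (421 − 285) = 408410 kJ/min
Converting: 408410 / 60 s = 6806.8 kW
Heating duty = 24504 MJ/h

Q = 24500 MJ/h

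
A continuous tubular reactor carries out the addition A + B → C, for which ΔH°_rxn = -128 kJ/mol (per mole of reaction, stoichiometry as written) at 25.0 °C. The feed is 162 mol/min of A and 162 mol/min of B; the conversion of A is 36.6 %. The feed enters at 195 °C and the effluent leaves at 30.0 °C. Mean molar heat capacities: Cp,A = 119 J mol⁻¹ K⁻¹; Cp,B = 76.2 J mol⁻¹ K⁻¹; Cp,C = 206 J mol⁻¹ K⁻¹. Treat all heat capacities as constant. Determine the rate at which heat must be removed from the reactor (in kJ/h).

Extent of reaction ξ = 0.366 × 162 = 59.292 mol/min
Reaction term: ξ·ΔH°_rxn = 59.292 × -128 = -7589.4 kJ/min
Sensible, feed 195→25 °C: -5375.8 kJ/min
Outlet flows (mol/min): A 102.71, B 102.71, C 59.292
Sensible, products 25→30.0 °C: 161.31 kJ/min
Q = ΔH = -12804 kJ/min = -213.4 kW
Heat removed = 768230 kJ/h

Q_out = 768000 kJ/h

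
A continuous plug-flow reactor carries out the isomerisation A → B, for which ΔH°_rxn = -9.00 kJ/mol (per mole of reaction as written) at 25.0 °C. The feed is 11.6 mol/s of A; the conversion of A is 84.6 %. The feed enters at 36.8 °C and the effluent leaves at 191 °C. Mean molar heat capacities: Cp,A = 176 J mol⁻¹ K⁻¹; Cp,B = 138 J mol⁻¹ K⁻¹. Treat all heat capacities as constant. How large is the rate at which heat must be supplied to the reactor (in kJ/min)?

Q_in = 9880 kJ/min

Extent of reaction ξ = 0.846 × 11.6 = 9.8136 mol/s
Reaction term: ξ·ΔH°_rxn = 9.8136 × -9.00 = -88.322 kJ/s
Sensible, feed 36.8→25 °C: -24.091 kJ/s
Outlet flows (mol/s): A 1.7864, B 9.8136
Sensible, products 25→191 °C: 277 kJ/s
Q = ΔH = 164.59 kJ/s = 164.59 kW
Heat supplied = 9875.3 kJ/min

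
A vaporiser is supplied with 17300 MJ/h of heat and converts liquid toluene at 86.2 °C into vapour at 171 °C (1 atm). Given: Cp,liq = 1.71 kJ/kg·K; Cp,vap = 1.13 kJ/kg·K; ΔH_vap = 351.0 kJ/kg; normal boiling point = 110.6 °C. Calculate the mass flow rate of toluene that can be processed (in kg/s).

ṁ = 10.4 kg/s

Δh = 1.71×(110.6−86.2) + 351.0 + 1.13×(171−110.6) = 460.98 kJ/kg
Q = 17300 MJ/h = 4805.6 kJ/s = 4805.6 kJ/s
ṁ = Q/Δh = 4805.6 / 460.98 = 10.425 kg/s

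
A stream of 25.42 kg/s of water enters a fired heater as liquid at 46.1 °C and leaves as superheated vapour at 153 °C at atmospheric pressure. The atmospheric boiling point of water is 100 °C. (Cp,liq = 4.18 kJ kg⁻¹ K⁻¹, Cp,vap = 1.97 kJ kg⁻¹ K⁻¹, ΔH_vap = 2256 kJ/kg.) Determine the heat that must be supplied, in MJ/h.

liquid 46.1→100 °C: 225.3 kJ/kg
vaporisation at 100 °C: 2256 kJ/kg
vapour 100→153 °C: 104.41 kJ/kg
Δh = 225.3 + 2256 + 104.41 = 2585.7 kJ/kg
Q = ṁ·Δh = 25.42 kg/s × 2585.7 kJ/kg = 65729 kJ/s
|Q| = 65729 kW = 236620 MJ/h

Q = 237000 MJ/h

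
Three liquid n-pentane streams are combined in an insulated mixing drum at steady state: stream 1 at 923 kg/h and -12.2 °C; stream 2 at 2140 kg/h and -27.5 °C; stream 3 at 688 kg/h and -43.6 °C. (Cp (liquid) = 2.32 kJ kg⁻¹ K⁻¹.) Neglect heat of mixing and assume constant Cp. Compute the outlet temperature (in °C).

T_out = -26.7 °C

Energy balance with Q = 0: Σ ṁᵢCp,ᵢ(T_out − Tᵢ) = 0
T_out = Σ ṁᵢCp,ᵢTᵢ / Σ ṁᵢCp,ᵢ
      = -232250 / 8702.3 = -26.688 °C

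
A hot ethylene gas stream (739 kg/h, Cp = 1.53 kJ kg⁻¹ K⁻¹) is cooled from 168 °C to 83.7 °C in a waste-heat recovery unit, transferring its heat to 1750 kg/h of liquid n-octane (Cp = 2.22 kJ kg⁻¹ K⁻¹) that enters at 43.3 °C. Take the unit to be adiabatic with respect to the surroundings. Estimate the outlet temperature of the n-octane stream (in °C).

Heat released by hot stream: Q = 739 × 1.53 × (168 − 83.7) = 95315 kJ/h
Energy balance on cold side (adiabatic exchanger): Q = ṁ_c·Cp_c·(T_c,out − T_c,in)
T_c,out = 43.3 + 95315/(1750 × 2.22) = 67.834 °C

T_c,out = 67.8 °C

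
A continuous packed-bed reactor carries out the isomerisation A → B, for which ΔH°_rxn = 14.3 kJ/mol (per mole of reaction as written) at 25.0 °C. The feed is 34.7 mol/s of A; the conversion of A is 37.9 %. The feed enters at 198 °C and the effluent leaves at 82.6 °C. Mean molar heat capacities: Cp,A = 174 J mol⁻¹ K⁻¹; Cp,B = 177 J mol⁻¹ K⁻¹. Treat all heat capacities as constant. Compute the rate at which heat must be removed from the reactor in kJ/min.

Q_out = 30400 kJ/min

Extent of reaction ξ = 0.379 × 34.7 = 13.151 mol/s
Reaction term: ξ·ΔH°_rxn = 13.151 × 14.3 = 188.06 kJ/s
Sensible, feed 198→25 °C: -1044.5 kJ/s
Outlet flows (mol/s): A 21.549, B 13.151
Sensible, products 25→82.6 °C: 350.05 kJ/s
Q = ΔH = -506.43 kJ/s = -506.43 kW
Heat removed = 30386 kJ/min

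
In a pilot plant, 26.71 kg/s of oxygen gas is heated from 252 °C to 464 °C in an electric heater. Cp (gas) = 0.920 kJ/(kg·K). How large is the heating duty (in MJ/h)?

Q = 18800 MJ/h

Q = ṁ·Cp·ΔT = 26.71 × 0.920 × (464 − 252) = 5209.5 kJ/s
Heating duty = 18754 MJ/h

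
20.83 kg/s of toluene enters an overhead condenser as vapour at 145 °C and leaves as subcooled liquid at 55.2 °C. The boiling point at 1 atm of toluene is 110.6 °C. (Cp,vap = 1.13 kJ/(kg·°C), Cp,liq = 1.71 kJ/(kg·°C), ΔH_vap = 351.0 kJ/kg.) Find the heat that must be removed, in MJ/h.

Q_c = 36300 MJ/h

vapour 145→110.6 °C: -38.872 kJ/kg
condensation at 110.6 °C: -351 kJ/kg
liquid 110.6→55.2 °C: -94.734 kJ/kg
Δh = -38.872 + -351 + -94.734 = -484.61 kJ/kg
Q = ṁ·Δh = 20.83 kg/s × -484.61 kJ/kg = -10094 kJ/s
|Q| = 10094 kW = 36340 MJ/h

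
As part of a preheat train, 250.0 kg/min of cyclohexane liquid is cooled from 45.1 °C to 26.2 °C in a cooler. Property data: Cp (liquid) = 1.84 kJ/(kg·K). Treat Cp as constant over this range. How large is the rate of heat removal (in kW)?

Q_c = 145 kW

Q = ṁ·Cp·ΔT = 250.0 × 1.84 × (26.2 − 45.1) = -8694 kJ/min
Converting: 8694 / 60 s = 144.9 kW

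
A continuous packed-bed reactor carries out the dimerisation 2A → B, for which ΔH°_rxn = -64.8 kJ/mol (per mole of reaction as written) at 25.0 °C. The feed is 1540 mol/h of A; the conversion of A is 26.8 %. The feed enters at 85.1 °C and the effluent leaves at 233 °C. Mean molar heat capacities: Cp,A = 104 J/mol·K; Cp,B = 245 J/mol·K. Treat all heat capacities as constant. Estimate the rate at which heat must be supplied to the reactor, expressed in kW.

Extent of reaction ξ = 0.268 × 1540 / 2 = 206.36 mol/h
Reaction term: ξ·ΔH°_rxn = 206.36 × -64.8 = -13372 kJ/h
Sensible, feed 85.1→25 °C: -9625.6 kJ/h
Outlet flows (mol/h): A 1127.3, B 206.36
Sensible, products 25→233 °C: 34901 kJ/h
Q = ΔH = 11904 kJ/h = 3.3066 kW
Heat supplied = 3.3066 kW

Q_in = 3.31 kW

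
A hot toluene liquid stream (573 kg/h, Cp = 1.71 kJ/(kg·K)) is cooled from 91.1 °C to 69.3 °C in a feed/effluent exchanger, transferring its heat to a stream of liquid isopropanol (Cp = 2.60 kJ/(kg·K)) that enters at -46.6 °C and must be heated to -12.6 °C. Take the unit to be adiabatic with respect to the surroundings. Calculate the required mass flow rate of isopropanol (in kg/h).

ṁ_c = 242 kg/h

Heat released by hot stream: Q = 573 × 1.71 × (91.1 − 69.3) = 21360 kJ/h
Energy balance on cold side (adiabatic exchanger): Q = ṁ_c·Cp_c·(T_c,out − T_c,in)
ṁ_c = 21360 / [2.60 × (-12.6 − -46.6)] = 241.63 kg/h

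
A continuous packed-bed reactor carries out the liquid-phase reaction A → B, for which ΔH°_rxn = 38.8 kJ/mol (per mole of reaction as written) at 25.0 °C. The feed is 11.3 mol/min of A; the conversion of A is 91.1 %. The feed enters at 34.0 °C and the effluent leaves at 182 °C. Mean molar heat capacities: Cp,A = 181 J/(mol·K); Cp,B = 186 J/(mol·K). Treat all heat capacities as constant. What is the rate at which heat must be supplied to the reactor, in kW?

Q_in = 11.8 kW

Extent of reaction ξ = 0.911 × 11.3 = 10.294 mol/min
Reaction term: ξ·ΔH°_rxn = 10.294 × 38.8 = 399.42 kJ/min
Sensible, feed 34.0→25 °C: -18.408 kJ/min
Outlet flows (mol/min): A 1.0057, B 10.294
Sensible, products 25→182 °C: 329.19 kJ/min
Q = ΔH = 710.2 kJ/min = 11.837 kW
Heat supplied = 11.837 kW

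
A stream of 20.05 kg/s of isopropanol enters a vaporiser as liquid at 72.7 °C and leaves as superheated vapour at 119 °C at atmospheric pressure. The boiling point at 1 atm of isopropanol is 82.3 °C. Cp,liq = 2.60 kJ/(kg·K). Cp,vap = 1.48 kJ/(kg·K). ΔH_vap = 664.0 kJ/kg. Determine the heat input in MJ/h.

liquid 72.7→82.3 °C: 24.96 kJ/kg
vaporisation at 82.3 °C: 664 kJ/kg
vapour 82.3→119 °C: 54.316 kJ/kg
Δh = 24.96 + 664 + 54.316 = 743.28 kJ/kg
Q = ṁ·Δh = 20.05 kg/s × 743.28 kJ/kg = 14903 kJ/s
|Q| = 14903 kW = 53650 MJ/h

Q = 53600 MJ/h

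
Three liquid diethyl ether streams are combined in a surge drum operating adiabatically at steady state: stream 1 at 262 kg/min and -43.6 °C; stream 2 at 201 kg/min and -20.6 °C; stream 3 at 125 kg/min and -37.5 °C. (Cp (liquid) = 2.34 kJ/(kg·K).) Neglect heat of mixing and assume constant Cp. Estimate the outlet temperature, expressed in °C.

T_out = -34.4 °C

Energy balance with Q = 0: Σ ṁᵢCp,ᵢ(T_out − Tᵢ) = 0
T_out = Σ ṁᵢCp,ᵢTᵢ / Σ ṁᵢCp,ᵢ
      = -47388 / 1375.9 = -34.441 °C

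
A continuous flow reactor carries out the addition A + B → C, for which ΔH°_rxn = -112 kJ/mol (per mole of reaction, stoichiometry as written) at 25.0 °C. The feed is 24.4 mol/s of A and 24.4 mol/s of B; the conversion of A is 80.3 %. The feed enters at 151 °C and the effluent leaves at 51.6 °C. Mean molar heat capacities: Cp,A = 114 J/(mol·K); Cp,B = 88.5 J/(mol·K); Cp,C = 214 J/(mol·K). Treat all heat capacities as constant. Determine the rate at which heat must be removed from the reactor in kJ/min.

Q_out = 161000 kJ/min

Extent of reaction ξ = 0.803 × 24.4 = 19.593 mol/s
Reaction term: ξ·ΔH°_rxn = 19.593 × -112 = -2194.4 kJ/s
Sensible, feed 151→25 °C: -622.57 kJ/s
Outlet flows (mol/s): A 4.8068, B 4.8068, C 19.593
Sensible, products 25→51.6 °C: 137.42 kJ/s
Q = ΔH = -2679.6 kJ/s = -2679.6 kW
Heat removed = 160770 kJ/min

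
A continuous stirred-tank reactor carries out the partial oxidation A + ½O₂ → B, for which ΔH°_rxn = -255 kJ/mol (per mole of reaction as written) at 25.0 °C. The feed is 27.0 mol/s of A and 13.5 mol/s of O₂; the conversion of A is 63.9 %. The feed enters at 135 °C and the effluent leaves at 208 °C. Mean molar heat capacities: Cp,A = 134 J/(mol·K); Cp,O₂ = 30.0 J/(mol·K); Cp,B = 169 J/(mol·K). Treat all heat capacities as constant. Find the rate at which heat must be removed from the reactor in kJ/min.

Extent of reaction ξ = 0.639 × 27.0 = 17.253 mol/s
Reaction term: ξ·ΔH°_rxn = 17.253 × -255 = -4399.5 kJ/s
Sensible, feed 135→25 °C: -442.53 kJ/s
Outlet flows (mol/s): A 9.747, O₂ 4.8735, B 17.253
Sensible, products 25→208 °C: 799.35 kJ/s
Q = ΔH = -4042.7 kJ/s = -4042.7 kW
Heat removed = 242560 kJ/min

Q_out = 243000 kJ/min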